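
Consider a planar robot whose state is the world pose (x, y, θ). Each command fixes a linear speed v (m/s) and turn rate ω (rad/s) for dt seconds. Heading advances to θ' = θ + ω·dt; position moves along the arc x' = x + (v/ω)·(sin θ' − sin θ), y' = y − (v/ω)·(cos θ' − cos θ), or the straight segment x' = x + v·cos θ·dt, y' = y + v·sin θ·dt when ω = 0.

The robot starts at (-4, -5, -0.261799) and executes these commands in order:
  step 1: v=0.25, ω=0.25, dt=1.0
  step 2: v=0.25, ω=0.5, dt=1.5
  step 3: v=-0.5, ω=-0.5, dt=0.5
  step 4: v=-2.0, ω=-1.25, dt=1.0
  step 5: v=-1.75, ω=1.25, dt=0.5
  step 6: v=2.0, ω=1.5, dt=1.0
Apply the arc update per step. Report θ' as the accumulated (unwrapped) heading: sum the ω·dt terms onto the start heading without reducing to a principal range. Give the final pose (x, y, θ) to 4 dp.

step 1: θ'=-0.0118 (R=1.0000) → pose (-3.7530, -5.0340, -0.0118)
step 2: θ'=0.7382 (R=0.5000) → pose (-3.4106, -4.9039, 0.7382)
step 3: θ'=0.4882 (R=1.0000) → pose (-3.6145, -5.0474, 0.4882)
step 4: θ'=-0.7618 (R=1.6000) → pose (-5.4693, -4.7920, -0.7618)
step 5: θ'=-0.1368 (R=-1.4000) → pose (-6.2447, -4.4182, -0.1368)
step 6: θ'=1.3632 (R=1.3333) → pose (-4.7582, -3.3721, 1.3632)

(-4.7582, -3.3721, 1.3632)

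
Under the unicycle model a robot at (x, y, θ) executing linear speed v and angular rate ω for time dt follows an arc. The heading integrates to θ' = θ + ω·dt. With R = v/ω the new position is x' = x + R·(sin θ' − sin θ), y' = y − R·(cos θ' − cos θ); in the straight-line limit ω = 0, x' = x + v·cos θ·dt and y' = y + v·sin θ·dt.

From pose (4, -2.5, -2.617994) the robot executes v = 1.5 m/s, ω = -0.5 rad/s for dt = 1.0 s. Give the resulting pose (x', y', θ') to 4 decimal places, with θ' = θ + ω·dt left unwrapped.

θ' = -2.6180 + -0.5·1.0 = -3.1180
R = v/ω = 1.5/-0.5 = -3.0000
x' = 4 + -3.0000·(sin -3.1180 − sin -2.6180) = 2.5708
y' = -2.5 − -3.0000·(cos -3.1180 − cos -2.6180) = -2.9011

(2.5708, -2.9011, -3.1180)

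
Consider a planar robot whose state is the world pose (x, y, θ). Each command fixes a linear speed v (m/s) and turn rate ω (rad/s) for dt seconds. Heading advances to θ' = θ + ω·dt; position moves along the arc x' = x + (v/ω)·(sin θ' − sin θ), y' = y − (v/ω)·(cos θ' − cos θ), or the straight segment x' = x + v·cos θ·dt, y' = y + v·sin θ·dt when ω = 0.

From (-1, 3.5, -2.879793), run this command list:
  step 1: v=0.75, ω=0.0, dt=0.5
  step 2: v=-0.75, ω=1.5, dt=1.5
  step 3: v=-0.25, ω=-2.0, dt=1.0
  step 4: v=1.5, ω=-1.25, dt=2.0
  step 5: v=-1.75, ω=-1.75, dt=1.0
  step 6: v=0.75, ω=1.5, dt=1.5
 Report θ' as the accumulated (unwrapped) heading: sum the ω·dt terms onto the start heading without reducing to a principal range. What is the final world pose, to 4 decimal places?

step 1: θ'=-2.8798 (straight) → pose (-1.3622, 3.4029, -2.8798)
step 2: θ'=-0.6298 (R=-0.5000) → pose (-1.1971, 4.2900, -0.6298)
step 3: θ'=-2.6298 (R=0.1250) → pose (-1.1847, 4.5000, -2.6298)
step 4: θ'=-5.1298 (R=-1.2000) → pose (-2.8694, 6.0327, -5.1298)
step 5: θ'=-6.8798 (R=1.0000) → pose (-4.3454, 5.6108, -6.8798)
step 6: θ'=-4.6298 (R=0.5000) → pose (-3.5662, 6.0657, -4.6298)

(-3.5662, 6.0657, -4.6298)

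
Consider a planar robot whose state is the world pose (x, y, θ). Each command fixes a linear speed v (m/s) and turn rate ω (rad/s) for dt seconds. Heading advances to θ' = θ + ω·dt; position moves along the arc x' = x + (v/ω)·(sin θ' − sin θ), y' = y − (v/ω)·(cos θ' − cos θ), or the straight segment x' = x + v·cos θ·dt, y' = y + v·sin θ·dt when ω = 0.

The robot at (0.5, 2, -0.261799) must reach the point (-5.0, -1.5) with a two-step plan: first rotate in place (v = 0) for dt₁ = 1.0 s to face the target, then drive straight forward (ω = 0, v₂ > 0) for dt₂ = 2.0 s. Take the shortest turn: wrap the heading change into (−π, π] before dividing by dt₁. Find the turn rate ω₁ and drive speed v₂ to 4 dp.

ω₁ = -2.3131, v₂ = 3.2596

heading to target = atan2(-1.5−2, -5−0.5) = -2.5749
Δθ = wrap(-2.5749 − -0.2618) = -2.3131; ω₁ = Δθ/dt₁ = -2.3131
distance = √((-5−0.5)² + (-1.5−2)²) = 6.5192; v₂ = distance/dt₂ = 3.2596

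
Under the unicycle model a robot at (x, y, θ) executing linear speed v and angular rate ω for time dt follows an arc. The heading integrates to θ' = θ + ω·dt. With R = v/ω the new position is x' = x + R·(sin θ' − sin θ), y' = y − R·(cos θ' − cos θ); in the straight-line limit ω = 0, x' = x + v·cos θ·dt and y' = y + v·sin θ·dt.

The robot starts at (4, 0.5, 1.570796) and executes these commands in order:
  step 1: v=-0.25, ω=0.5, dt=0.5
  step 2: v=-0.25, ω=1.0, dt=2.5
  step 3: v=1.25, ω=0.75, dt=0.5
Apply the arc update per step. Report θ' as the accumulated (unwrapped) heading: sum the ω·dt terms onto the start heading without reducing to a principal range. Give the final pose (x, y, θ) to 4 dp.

step 1: θ'=1.8208 (R=-0.5000) → pose (4.0155, 0.3763, 1.8208)
step 2: θ'=4.3208 (R=-0.2500) → pose (4.4888, 0.3427, 4.3208)
step 3: θ'=4.6958 (R=1.6667) → pose (4.3629, -0.2657, 4.6958)

(4.3629, -0.2657, 4.6958)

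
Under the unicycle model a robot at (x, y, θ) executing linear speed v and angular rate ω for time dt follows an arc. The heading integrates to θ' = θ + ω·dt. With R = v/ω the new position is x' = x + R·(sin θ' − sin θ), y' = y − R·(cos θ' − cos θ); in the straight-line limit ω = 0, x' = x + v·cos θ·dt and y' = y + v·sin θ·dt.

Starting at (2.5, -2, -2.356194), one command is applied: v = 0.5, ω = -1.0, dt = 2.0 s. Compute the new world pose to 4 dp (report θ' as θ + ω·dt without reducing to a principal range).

θ' = -2.3562 + -1.0·2.0 = -4.3562
R = v/ω = 0.5/-1.0 = -0.5000
x' = 2.5 + -0.5000·(sin -4.3562 − sin -2.3562) = 1.6778
y' = -2 − -0.5000·(cos -4.3562 − cos -2.3562) = -1.8208

(1.6778, -1.8208, -4.3562)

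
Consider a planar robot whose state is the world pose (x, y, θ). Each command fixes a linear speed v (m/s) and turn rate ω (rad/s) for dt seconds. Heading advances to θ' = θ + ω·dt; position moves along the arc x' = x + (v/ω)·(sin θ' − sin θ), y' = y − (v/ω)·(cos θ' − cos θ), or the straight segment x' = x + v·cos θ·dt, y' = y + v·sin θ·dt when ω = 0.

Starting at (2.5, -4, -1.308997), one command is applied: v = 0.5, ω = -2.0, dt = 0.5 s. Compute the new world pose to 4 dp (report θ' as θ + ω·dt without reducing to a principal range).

(2.4434, -4.2329, -2.3090)

θ' = -1.3090 + -2.0·0.5 = -2.3090
R = v/ω = 0.5/-2.0 = -0.2500
x' = 2.5 + -0.2500·(sin -2.3090 − sin -1.3090) = 2.4434
y' = -4 − -0.2500·(cos -2.3090 − cos -1.3090) = -4.2329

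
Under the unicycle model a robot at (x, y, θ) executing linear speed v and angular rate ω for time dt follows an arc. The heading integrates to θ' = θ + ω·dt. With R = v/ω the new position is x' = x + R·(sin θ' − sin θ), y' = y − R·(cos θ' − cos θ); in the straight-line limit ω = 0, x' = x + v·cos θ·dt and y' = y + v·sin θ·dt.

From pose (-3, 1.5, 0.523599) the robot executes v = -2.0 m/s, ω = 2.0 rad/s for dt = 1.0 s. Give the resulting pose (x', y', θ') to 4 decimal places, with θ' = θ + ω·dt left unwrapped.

(-3.0794, -0.1811, 2.5236)

θ' = 0.5236 + 2.0·1.0 = 2.5236
R = v/ω = -2.0/2.0 = -1.0000
x' = -3 + -1.0000·(sin 2.5236 − sin 0.5236) = -3.0794
y' = 1.5 − -1.0000·(cos 2.5236 − cos 0.5236) = -0.1811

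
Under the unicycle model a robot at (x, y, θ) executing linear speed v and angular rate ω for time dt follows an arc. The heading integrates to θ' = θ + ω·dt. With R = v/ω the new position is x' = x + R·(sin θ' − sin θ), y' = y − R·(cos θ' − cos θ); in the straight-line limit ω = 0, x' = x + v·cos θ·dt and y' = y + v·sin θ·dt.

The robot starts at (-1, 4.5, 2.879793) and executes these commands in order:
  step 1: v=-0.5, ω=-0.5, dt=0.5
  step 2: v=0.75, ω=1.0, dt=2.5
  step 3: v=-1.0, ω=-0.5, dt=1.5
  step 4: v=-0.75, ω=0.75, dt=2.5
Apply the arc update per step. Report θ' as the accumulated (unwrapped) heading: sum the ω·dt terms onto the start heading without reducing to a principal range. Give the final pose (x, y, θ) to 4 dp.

(-2.8009, 6.2379, 6.2548)

step 1: θ'=2.6298 (R=1.0000) → pose (-0.7691, 4.4059, 2.6298)
step 2: θ'=5.1298 (R=0.7500) → pose (-1.8220, 3.4480, 5.1298)
step 3: θ'=4.3798 (R=2.0000) → pose (-1.8841, 4.9118, 4.3798)
step 4: θ'=6.2548 (R=-1.0000) → pose (-2.8009, 6.2379, 6.2548)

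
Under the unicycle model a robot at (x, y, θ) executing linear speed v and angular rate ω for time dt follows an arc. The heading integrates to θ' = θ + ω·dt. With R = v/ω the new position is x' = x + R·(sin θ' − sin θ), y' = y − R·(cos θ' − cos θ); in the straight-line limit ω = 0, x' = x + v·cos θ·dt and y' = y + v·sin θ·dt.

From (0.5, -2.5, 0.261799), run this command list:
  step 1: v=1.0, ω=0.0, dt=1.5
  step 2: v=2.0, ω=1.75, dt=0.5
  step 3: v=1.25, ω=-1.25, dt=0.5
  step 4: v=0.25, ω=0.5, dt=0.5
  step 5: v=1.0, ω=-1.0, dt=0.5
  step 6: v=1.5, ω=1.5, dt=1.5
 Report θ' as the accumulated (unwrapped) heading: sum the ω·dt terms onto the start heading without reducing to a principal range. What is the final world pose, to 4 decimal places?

(3.9694, 1.0535, 2.5118)

step 1: θ'=0.2618 (straight) → pose (1.9489, -2.1118, 0.2618)
step 2: θ'=1.1368 (R=1.1429) → pose (2.6900, -1.4884, 1.1368)
step 3: θ'=0.5118 (R=-1.0000) → pose (3.1075, -1.0371, 0.5118)
step 4: θ'=0.7618 (R=0.5000) → pose (3.2078, -0.9629, 0.7618)
step 5: θ'=0.2618 (R=-1.0000) → pose (3.6392, -0.7206, 0.2618)
step 6: θ'=2.5118 (R=1.0000) → pose (3.9694, 1.0535, 2.5118)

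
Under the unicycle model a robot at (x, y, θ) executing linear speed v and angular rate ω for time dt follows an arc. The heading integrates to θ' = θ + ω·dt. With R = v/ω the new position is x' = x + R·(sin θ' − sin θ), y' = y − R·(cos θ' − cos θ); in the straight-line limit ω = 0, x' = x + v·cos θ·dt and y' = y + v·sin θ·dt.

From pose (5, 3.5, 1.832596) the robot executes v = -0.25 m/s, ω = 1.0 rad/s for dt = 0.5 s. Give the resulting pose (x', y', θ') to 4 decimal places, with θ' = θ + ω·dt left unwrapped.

θ' = 1.8326 + 1.0·0.5 = 2.3326
R = v/ω = -0.25/1.0 = -0.2500
x' = 5 + -0.2500·(sin 2.3326 − sin 1.8326) = 5.0606
y' = 3.5 − -0.2500·(cos 2.3326 − cos 1.8326) = 3.3921

(5.0606, 3.3921, 2.3326)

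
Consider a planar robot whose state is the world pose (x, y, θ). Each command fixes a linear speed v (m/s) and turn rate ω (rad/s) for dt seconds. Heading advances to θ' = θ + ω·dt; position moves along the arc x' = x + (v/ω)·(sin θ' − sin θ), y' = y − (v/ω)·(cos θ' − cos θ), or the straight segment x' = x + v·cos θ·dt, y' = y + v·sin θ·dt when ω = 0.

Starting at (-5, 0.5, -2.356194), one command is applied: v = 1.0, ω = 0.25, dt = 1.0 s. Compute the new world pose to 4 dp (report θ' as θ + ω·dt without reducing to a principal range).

(-5.6118, -0.2877, -2.1062)

θ' = -2.3562 + 0.25·1.0 = -2.1062
R = v/ω = 1.0/0.25 = 4.0000
x' = -5 + 4.0000·(sin -2.1062 − sin -2.3562) = -5.6118
y' = 0.5 − 4.0000·(cos -2.1062 − cos -2.3562) = -0.2877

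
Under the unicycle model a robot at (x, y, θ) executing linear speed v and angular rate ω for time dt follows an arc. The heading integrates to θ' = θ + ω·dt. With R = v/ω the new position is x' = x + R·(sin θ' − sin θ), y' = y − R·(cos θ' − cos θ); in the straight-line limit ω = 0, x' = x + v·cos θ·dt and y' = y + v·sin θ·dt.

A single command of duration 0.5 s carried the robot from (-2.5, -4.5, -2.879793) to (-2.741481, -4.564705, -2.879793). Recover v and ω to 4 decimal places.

Δθ = -2.879793 − -2.879793 = 0.000000
ω = Δθ/dt = 0.000000/0.5 = 0.0000
ω = 0 → v = (Δx·cos θ + Δy·sin θ)/dt = 0.5000

v = 0.5000, ω = 0.0000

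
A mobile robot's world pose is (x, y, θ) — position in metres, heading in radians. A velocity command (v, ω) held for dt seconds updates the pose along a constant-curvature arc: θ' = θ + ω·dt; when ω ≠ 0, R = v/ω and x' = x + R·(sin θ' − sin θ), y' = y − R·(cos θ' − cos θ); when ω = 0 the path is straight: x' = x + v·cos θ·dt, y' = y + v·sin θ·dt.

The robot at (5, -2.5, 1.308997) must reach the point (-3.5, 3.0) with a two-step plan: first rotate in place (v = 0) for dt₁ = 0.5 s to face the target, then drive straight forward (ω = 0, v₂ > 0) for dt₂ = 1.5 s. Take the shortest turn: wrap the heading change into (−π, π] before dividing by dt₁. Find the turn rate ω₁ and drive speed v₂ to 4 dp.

ω₁ = 2.5166, v₂ = 6.7495

heading to target = atan2(3−-2.5, -3.5−5) = 2.5673
Δθ = wrap(2.5673 − 1.3090) = 1.2583; ω₁ = Δθ/dt₁ = 2.5166
distance = √((-3.5−5)² + (3−-2.5)²) = 10.1242; v₂ = distance/dt₂ = 6.7495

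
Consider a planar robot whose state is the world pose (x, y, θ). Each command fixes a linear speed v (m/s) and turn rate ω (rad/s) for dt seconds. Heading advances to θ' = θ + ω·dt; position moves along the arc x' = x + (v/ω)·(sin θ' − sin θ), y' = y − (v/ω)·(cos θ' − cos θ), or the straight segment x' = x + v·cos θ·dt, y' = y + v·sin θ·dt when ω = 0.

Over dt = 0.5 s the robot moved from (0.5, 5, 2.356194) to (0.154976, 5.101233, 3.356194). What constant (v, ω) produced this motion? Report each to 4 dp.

Δθ = 3.356194 − 2.356194 = 1.000000
ω = Δθ/dt = 1.000000/0.5 = 2.0000
R = Δx/(sin θ' − sin θ) = 0.3750
v = R·ω = 0.3750·2.0000 = 0.7500

v = 0.7500, ω = 2.0000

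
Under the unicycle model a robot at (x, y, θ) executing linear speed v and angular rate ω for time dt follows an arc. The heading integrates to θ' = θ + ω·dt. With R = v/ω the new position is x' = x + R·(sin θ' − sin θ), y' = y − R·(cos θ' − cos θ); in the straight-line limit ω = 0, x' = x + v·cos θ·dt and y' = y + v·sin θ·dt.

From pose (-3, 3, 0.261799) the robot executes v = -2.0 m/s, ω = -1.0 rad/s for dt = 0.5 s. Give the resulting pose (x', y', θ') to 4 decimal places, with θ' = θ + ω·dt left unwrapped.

(-3.9895, 2.9883, -0.2382)

θ' = 0.2618 + -1.0·0.5 = -0.2382
R = v/ω = -2.0/-1.0 = 2.0000
x' = -3 + 2.0000·(sin -0.2382 − sin 0.2618) = -3.9895
y' = 3 − 2.0000·(cos -0.2382 − cos 0.2618) = 2.9883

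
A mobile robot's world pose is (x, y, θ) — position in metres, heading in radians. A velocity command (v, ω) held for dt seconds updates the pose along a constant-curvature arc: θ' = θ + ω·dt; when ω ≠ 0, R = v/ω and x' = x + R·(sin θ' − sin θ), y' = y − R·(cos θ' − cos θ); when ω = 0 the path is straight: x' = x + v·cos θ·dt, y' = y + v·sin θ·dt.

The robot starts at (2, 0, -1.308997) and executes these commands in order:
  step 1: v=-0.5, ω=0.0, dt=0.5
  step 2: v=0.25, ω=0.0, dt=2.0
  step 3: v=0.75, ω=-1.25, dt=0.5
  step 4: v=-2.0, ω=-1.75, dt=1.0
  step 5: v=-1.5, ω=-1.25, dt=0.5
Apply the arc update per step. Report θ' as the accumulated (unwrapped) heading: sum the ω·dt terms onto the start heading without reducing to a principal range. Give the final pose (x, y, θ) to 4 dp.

(4.1885, -0.5938, -4.3090)

step 1: θ'=-1.3090 (straight) → pose (1.9353, 0.2415, -1.3090)
step 2: θ'=-1.3090 (straight) → pose (2.0647, -0.2415, -1.3090)
step 3: θ'=-1.9340 (R=-0.6000) → pose (2.0460, -0.6099, -1.9340)
step 4: θ'=-3.6840 (R=1.1429) → pose (3.7042, -0.0371, -3.6840)
step 5: θ'=-4.3090 (R=1.2000) → pose (4.1885, -0.5938, -4.3090)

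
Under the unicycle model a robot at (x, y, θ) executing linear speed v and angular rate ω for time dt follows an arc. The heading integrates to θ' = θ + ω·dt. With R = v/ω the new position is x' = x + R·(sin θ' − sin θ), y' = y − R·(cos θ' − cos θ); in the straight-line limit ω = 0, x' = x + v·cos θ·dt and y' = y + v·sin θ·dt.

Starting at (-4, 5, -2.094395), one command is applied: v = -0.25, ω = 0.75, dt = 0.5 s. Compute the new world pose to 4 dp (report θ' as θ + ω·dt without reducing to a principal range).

θ' = -2.0944 + 0.75·0.5 = -1.7194
R = v/ω = -0.25/0.75 = -0.3333
x' = -4 + -0.3333·(sin -1.7194 − sin -2.0944) = -3.9590
y' = 5 − -0.3333·(cos -1.7194 − cos -2.0944) = 5.1173

(-3.9590, 5.1173, -1.7194)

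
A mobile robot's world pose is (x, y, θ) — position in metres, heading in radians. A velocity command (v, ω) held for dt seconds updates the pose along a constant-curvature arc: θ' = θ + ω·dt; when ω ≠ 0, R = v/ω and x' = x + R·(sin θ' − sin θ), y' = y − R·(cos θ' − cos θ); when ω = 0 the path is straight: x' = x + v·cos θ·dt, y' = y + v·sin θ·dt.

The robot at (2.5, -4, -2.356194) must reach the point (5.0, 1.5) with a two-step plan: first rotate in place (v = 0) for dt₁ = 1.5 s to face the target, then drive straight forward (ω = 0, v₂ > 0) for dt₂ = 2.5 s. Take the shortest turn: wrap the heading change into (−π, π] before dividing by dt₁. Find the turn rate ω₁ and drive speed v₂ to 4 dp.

heading to target = atan2(1.5−-4, 5−2.5) = 1.1442
Δθ = wrap(1.1442 − -2.3562) = -2.7828; ω₁ = Δθ/dt₁ = -1.8552
distance = √((5−2.5)² + (1.5−-4)²) = 6.0415; v₂ = distance/dt₂ = 2.4166

ω₁ = -1.8552, v₂ = 2.4166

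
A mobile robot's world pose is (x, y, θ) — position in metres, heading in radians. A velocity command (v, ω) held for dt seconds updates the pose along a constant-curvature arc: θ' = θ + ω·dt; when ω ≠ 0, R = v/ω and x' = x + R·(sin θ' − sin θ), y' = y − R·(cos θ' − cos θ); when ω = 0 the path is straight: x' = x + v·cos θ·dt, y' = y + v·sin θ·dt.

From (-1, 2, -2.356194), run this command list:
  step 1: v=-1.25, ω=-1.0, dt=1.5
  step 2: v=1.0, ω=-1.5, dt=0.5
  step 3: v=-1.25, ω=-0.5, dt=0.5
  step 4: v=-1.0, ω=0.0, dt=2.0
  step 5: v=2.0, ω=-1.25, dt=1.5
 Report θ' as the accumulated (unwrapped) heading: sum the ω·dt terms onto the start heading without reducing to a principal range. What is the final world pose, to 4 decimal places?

step 1: θ'=-3.8562 (R=1.2500) → pose (0.7030, 2.0603, -3.8562)
step 2: θ'=-4.6062 (R=-0.6667) → pose (0.4770, 2.4932, -4.6062)
step 3: θ'=-4.8562 (R=2.5000) → pose (0.4653, 1.8700, -4.8562)
step 4: θ'=-4.8562 (straight) → pose (0.1787, -0.1094, -4.8562)
step 5: θ'=-6.7312 (R=-1.6000) → pose (2.4552, 1.1034, -6.7312)

(2.4552, 1.1034, -6.7312)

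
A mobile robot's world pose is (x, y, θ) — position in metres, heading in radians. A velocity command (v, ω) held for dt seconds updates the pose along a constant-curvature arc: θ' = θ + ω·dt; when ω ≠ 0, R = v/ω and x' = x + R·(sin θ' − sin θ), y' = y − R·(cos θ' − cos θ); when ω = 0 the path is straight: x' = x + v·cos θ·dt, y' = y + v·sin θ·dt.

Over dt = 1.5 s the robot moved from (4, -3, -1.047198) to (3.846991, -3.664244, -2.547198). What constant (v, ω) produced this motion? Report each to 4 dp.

v = 0.5000, ω = -1.0000

Δθ = -2.547198 − -1.047198 = -1.500000
ω = Δθ/dt = -1.500000/1.5 = -1.0000
R = −Δy/(cos θ' − cos θ) = -0.5000
v = R·ω = -0.5000·-1.0000 = 0.5000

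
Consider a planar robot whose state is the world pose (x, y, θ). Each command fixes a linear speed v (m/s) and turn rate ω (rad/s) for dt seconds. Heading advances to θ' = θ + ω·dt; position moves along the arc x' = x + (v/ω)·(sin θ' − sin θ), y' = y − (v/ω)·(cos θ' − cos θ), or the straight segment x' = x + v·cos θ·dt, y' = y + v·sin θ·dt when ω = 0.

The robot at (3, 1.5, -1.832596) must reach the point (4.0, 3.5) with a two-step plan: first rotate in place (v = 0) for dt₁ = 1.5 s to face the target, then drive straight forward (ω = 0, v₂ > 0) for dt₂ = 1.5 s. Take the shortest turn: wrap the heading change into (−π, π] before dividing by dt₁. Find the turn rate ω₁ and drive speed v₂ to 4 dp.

heading to target = atan2(3.5−1.5, 4−3) = 1.1071
Δθ = wrap(1.1071 − -1.8326) = 2.9397; ω₁ = Δθ/dt₁ = 1.9598
distance = √((4−3)² + (3.5−1.5)²) = 2.2361; v₂ = distance/dt₂ = 1.4907

ω₁ = 1.9598, v₂ = 1.4907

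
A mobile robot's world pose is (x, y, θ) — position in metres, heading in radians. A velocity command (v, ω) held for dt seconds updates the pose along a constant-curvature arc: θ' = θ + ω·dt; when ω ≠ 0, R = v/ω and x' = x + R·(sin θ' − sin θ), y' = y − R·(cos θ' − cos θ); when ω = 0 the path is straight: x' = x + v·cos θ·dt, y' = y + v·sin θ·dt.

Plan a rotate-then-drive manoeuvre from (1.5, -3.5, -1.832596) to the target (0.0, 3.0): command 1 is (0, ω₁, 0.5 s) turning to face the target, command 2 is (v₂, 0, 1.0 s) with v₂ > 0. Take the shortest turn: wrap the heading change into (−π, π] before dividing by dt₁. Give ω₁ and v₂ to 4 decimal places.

ω₁ = -5.3060, v₂ = 6.6708

heading to target = atan2(3−-3.5, 0−1.5) = 1.7976
Δθ = wrap(1.7976 − -1.8326) = -2.6530; ω₁ = Δθ/dt₁ = -5.3060
distance = √((0−1.5)² + (3−-3.5)²) = 6.6708; v₂ = distance/dt₂ = 6.6708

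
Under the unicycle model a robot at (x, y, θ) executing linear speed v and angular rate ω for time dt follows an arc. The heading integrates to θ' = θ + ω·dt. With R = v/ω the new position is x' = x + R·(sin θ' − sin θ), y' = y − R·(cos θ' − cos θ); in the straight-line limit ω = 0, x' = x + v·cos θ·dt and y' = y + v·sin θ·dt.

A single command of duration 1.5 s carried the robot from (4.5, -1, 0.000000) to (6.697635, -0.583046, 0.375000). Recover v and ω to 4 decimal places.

v = 1.5000, ω = 0.2500

Δθ = 0.375000 − 0.000000 = 0.375000
ω = Δθ/dt = 0.375000/1.5 = 0.2500
R = Δx/(sin θ' − sin θ) = 6.0000
v = R·ω = 6.0000·0.2500 = 1.5000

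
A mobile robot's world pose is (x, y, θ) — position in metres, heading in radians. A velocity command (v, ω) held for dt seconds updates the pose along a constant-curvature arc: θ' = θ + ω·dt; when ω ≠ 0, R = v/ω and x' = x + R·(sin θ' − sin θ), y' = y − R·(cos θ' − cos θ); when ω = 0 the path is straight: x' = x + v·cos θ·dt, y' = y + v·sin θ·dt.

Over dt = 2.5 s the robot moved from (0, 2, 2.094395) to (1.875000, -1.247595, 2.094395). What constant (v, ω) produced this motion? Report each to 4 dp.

Δθ = 2.094395 − 2.094395 = 0.000000
ω = Δθ/dt = 0.000000/2.5 = 0.0000
ω = 0 → v = (Δx·cos θ + Δy·sin θ)/dt = -1.5000

v = -1.5000, ω = 0.0000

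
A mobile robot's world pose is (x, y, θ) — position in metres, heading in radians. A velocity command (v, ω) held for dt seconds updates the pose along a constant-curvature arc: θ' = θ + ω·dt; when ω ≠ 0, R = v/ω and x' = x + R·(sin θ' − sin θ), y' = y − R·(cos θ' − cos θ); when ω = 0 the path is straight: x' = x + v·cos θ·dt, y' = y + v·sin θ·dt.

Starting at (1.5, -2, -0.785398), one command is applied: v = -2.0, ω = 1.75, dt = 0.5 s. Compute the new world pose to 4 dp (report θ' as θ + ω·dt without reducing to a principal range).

θ' = -0.7854 + 1.75·0.5 = 0.0896
R = v/ω = -2.0/1.75 = -1.1429
x' = 1.5 + -1.1429·(sin 0.0896 − sin -0.7854) = 0.5896
y' = -2 − -1.1429·(cos 0.0896 − cos -0.7854) = -1.6698

(0.5896, -1.6698, 0.0896)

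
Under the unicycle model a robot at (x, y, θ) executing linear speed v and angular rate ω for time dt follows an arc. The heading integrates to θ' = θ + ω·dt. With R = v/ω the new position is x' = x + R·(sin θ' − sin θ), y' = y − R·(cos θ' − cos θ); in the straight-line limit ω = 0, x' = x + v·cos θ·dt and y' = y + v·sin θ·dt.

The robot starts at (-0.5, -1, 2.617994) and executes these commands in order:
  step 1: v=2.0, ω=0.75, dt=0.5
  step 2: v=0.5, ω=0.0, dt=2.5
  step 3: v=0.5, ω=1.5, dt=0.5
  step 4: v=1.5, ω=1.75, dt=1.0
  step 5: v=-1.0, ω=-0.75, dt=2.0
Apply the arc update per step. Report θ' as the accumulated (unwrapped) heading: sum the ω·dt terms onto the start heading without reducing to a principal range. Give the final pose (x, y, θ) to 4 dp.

step 1: θ'=2.9930 (R=2.6667) → pose (-1.4385, -0.6721, 2.9930)
step 2: θ'=2.9930 (straight) → pose (-2.6748, -0.4871, 2.9930)
step 3: θ'=3.7430 (R=0.3333) → pose (-2.9127, -0.5419, 3.7430)
step 4: θ'=5.4930 (R=0.8571) → pose (-3.0367, -1.8518, 5.4930)
step 5: θ'=3.9930 (R=1.3333) → pose (-3.0923, -0.0349, 3.9930)

(-3.0923, -0.0349, 3.9930)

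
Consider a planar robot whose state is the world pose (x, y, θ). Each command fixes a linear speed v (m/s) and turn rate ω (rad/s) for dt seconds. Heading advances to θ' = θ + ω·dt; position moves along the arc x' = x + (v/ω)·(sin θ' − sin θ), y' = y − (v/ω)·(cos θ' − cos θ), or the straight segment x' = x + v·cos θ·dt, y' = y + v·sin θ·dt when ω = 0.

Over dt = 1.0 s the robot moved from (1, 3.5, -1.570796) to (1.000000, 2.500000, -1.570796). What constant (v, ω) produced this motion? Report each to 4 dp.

v = 1.0000, ω = 0.0000

Δθ = -1.570796 − -1.570796 = 0.000000
ω = Δθ/dt = 0.000000/1.0 = 0.0000
ω = 0 → v = (Δx·cos θ + Δy·sin θ)/dt = 1.0000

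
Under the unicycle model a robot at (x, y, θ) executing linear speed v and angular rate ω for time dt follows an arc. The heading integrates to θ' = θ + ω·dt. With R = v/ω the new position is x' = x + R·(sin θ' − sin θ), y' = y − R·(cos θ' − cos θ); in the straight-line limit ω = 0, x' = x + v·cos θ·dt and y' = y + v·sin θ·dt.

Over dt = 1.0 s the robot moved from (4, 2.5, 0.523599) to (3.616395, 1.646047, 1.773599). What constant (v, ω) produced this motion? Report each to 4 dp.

Δθ = 1.773599 − 0.523599 = 1.250000
ω = Δθ/dt = 1.250000/1.0 = 1.2500
R = −Δy/(cos θ' − cos θ) = -0.8000
v = R·ω = -0.8000·1.2500 = -1.0000

v = -1.0000, ω = 1.2500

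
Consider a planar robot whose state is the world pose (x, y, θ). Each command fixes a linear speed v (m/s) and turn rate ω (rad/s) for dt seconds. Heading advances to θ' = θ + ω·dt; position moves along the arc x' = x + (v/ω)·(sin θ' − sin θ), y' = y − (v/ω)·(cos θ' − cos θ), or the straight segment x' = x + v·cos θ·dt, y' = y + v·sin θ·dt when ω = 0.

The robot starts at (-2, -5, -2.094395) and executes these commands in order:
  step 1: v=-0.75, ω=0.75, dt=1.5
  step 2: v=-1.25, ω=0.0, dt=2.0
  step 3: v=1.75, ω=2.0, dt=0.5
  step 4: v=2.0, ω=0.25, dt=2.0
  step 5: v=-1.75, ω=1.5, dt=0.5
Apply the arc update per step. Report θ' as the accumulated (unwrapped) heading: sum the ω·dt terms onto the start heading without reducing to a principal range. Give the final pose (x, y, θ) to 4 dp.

step 1: θ'=-0.9694 (R=-1.0000) → pose (-2.0415, -3.9342, -0.9694)
step 2: θ'=-0.9694 (straight) → pose (-3.4560, -1.8728, -0.9694)
step 3: θ'=0.0306 (R=0.8750) → pose (-2.7077, -2.2524, 0.0306)
step 4: θ'=0.5306 (R=8.0000) → pose (1.0959, -1.1561, 0.5306)
step 5: θ'=1.2806 (R=-1.1667) → pose (0.5684, -1.8285, 1.2806)

(0.5684, -1.8285, 1.2806)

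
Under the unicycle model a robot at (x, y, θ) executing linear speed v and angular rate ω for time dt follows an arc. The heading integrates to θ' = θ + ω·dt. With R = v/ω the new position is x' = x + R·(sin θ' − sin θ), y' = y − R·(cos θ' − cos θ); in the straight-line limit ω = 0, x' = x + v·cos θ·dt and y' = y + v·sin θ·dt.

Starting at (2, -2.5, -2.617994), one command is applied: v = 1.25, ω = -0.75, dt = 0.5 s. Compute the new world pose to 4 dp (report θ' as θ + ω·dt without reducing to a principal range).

θ' = -2.6180 + -0.75·0.5 = -2.9930
R = v/ω = 1.25/-0.75 = -1.6667
x' = 2 + -1.6667·(sin -2.9930 − sin -2.6180) = 1.4134
y' = -2.5 − -1.6667·(cos -2.9930 − cos -2.6180) = -2.7049

(1.4134, -2.7049, -2.9930)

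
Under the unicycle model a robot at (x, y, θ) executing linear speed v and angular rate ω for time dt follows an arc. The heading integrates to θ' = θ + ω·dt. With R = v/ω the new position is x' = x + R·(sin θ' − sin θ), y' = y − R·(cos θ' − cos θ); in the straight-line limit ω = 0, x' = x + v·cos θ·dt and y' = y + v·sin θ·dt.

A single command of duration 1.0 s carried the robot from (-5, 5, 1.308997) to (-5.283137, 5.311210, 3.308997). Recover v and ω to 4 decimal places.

Δθ = 3.308997 − 1.308997 = 2.000000
ω = Δθ/dt = 2.000000/1.0 = 2.0000
R = −Δy/(cos θ' − cos θ) = 0.2500
v = R·ω = 0.2500·2.0000 = 0.5000

v = 0.5000, ω = 2.0000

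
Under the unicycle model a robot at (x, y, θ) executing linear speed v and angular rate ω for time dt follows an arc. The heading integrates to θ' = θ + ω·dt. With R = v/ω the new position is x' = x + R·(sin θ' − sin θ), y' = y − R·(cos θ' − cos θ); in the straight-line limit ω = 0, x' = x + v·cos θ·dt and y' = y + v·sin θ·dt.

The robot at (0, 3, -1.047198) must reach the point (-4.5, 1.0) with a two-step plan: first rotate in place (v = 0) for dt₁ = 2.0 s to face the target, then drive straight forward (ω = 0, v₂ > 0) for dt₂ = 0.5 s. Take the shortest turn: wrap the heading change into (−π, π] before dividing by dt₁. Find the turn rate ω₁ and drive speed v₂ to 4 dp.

heading to target = atan2(1−3, -4.5−0) = -2.7234
Δθ = wrap(-2.7234 − -1.0472) = -1.6762; ω₁ = Δθ/dt₁ = -0.8381
distance = √((-4.5−0)² + (1−3)²) = 4.9244; v₂ = distance/dt₂ = 9.8489

ω₁ = -0.8381, v₂ = 9.8489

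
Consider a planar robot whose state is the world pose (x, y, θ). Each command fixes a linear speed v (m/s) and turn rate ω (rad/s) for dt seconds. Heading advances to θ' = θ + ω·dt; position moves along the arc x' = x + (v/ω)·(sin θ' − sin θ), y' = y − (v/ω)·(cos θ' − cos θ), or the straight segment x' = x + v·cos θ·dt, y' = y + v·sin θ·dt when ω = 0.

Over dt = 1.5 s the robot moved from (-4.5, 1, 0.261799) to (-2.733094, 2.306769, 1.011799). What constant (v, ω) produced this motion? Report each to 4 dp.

Δθ = 1.011799 − 0.261799 = 0.750000
ω = Δθ/dt = 0.750000/1.5 = 0.5000
R = Δx/(sin θ' − sin θ) = 3.0000
v = R·ω = 3.0000·0.5000 = 1.5000

v = 1.5000, ω = 0.5000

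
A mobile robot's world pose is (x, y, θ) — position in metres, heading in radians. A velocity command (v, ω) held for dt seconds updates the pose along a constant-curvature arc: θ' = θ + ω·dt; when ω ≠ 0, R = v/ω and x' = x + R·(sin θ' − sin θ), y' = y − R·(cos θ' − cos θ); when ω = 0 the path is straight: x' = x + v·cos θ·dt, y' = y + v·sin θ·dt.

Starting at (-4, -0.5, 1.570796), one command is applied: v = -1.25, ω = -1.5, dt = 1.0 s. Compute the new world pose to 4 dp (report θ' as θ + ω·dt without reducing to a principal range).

θ' = 1.5708 + -1.5·1.0 = 0.0708
R = v/ω = -1.25/-1.5 = 0.8333
x' = -4 + 0.8333·(sin 0.0708 − sin 1.5708) = -4.7744
y' = -0.5 − 0.8333·(cos 0.0708 − cos 1.5708) = -1.3312

(-4.7744, -1.3312, 0.0708)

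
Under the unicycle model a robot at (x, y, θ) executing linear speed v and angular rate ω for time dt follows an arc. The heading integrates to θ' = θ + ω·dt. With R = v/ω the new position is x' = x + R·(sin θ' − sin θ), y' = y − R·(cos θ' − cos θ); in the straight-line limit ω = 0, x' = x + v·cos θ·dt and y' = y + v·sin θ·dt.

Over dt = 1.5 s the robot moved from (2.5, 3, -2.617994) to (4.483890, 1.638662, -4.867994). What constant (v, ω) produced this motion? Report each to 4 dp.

v = -2.0000, ω = -1.5000

Δθ = -4.867994 − -2.617994 = -2.250000
ω = Δθ/dt = -2.250000/1.5 = -1.5000
R = Δx/(sin θ' − sin θ) = 1.3333
v = R·ω = 1.3333·-1.5000 = -2.0000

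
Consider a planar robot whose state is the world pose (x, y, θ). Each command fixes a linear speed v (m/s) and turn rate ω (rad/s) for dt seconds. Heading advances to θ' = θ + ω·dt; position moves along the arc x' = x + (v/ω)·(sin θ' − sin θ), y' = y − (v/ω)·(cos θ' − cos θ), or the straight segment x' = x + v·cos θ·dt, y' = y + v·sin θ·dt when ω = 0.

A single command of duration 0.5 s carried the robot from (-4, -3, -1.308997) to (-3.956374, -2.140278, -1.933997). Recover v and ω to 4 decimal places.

v = -1.7500, ω = -1.2500

Δθ = -1.933997 − -1.308997 = -0.625000
ω = Δθ/dt = -0.625000/0.5 = -1.2500
R = −Δy/(cos θ' − cos θ) = 1.4000
v = R·ω = 1.4000·-1.2500 = -1.7500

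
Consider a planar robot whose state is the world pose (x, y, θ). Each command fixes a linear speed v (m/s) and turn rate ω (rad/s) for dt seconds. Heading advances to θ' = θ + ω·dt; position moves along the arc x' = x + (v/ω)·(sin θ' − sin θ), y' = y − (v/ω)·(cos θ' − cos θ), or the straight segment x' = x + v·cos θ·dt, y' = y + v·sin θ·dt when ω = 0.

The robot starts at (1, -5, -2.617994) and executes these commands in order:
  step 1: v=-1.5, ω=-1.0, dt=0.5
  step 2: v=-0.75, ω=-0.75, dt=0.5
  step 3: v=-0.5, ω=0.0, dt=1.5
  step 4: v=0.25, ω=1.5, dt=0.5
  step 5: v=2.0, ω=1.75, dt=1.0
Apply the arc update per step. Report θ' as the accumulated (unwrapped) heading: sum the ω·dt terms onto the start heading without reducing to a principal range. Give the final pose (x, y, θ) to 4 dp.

step 1: θ'=-3.1180 (R=1.5000) → pose (1.7146, -4.7995, -3.1180)
step 2: θ'=-3.4930 (R=1.0000) → pose (2.0824, -4.8603, -3.4930)
step 3: θ'=-3.4930 (straight) → pose (2.7866, -5.1184, -3.4930)
step 4: θ'=-2.7430 (R=0.1667) → pose (2.6645, -5.1213, -2.7430)
step 5: θ'=-0.9930 (R=1.1429) → pose (2.1508, -6.7988, -0.9930)

(2.1508, -6.7988, -0.9930)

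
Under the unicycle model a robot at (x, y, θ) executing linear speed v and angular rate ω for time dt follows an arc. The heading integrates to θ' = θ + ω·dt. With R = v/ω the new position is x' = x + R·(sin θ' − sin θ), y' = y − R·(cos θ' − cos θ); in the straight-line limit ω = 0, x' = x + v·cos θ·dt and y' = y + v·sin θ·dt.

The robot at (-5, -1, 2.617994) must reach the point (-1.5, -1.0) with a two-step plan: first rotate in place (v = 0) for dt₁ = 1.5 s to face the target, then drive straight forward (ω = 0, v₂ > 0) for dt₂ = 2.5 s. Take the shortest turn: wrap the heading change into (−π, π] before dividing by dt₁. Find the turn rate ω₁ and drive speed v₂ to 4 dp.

heading to target = atan2(-1−-1, -1.5−-5) = 0.0000
Δθ = wrap(0.0000 − 2.6180) = -2.6180; ω₁ = Δθ/dt₁ = -1.7453
distance = √((-1.5−-5)² + (-1−-1)²) = 3.5000; v₂ = distance/dt₂ = 1.4000

ω₁ = -1.7453, v₂ = 1.4000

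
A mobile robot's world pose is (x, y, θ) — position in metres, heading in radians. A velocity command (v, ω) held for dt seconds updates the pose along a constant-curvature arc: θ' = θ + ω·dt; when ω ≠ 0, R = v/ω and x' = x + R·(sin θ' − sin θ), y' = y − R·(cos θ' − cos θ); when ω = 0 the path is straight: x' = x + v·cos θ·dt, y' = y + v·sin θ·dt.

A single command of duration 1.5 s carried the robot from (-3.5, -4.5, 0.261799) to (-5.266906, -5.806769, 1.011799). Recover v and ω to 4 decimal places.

v = -1.5000, ω = 0.5000

Δθ = 1.011799 − 0.261799 = 0.750000
ω = Δθ/dt = 0.750000/1.5 = 0.5000
R = Δx/(sin θ' − sin θ) = -3.0000
v = R·ω = -3.0000·0.5000 = -1.5000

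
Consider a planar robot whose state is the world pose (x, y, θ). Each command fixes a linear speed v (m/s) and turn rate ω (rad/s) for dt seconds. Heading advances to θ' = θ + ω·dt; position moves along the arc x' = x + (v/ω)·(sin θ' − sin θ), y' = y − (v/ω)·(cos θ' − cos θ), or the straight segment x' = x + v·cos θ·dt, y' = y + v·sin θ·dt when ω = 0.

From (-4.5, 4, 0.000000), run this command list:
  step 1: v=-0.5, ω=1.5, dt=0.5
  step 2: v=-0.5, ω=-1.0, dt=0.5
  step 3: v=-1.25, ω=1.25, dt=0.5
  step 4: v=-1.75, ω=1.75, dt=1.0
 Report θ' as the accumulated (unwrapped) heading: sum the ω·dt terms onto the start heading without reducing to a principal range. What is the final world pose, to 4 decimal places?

step 1: θ'=0.7500 (R=-0.3333) → pose (-4.7272, 3.9106, 0.7500)
step 2: θ'=0.2500 (R=0.5000) → pose (-4.9443, 3.7920, 0.2500)
step 3: θ'=0.8750 (R=-1.0000) → pose (-5.4645, 3.4640, 0.8750)
step 4: θ'=2.6250 (R=-1.0000) → pose (-5.1908, 1.9535, 2.6250)

(-5.1908, 1.9535, 2.6250)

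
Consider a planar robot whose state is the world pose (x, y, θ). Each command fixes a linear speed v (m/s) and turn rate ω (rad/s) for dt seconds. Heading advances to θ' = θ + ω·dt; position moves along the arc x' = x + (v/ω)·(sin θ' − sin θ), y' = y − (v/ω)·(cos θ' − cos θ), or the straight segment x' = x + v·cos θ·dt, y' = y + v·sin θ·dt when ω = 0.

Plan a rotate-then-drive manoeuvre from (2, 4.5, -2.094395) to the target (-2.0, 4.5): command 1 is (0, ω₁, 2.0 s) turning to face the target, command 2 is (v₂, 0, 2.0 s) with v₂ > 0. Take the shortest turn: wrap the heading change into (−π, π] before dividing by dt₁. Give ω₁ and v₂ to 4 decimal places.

ω₁ = -0.5236, v₂ = 2.0000

heading to target = atan2(4.5−4.5, -2−2) = 3.1416
Δθ = wrap(3.1416 − -2.0944) = -1.0472; ω₁ = Δθ/dt₁ = -0.5236
distance = √((-2−2)² + (4.5−4.5)²) = 4.0000; v₂ = distance/dt₂ = 2.0000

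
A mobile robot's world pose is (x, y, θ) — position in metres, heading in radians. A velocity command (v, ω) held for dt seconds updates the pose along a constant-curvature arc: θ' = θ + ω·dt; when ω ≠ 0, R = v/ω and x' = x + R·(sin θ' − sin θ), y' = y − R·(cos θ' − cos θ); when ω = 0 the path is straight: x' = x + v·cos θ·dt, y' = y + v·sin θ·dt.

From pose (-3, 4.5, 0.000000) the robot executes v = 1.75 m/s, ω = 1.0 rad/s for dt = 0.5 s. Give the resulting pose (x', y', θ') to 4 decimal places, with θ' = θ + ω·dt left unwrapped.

θ' = 0.0000 + 1.0·0.5 = 0.5000
R = v/ω = 1.75/1.0 = 1.7500
x' = -3 + 1.7500·(sin 0.5000 − sin 0.0000) = -2.1610
y' = 4.5 − 1.7500·(cos 0.5000 − cos 0.0000) = 4.7142

(-2.1610, 4.7142, 0.5000)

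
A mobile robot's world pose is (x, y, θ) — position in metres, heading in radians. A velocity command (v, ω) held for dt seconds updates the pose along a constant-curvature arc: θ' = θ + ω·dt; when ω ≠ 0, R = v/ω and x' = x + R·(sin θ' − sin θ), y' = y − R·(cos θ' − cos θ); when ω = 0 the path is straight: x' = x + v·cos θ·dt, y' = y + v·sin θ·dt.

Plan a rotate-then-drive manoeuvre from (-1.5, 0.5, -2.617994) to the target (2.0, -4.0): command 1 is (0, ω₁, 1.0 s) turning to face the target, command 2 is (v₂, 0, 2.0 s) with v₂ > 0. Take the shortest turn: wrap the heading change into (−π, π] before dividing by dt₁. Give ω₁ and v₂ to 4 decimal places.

heading to target = atan2(-4−0.5, 2−-1.5) = -0.9098
Δθ = wrap(-0.9098 − -2.6180) = 1.7082; ω₁ = Δθ/dt₁ = 1.7082
distance = √((2−-1.5)² + (-4−0.5)²) = 5.7009; v₂ = distance/dt₂ = 2.8504

ω₁ = 1.7082, v₂ = 2.8504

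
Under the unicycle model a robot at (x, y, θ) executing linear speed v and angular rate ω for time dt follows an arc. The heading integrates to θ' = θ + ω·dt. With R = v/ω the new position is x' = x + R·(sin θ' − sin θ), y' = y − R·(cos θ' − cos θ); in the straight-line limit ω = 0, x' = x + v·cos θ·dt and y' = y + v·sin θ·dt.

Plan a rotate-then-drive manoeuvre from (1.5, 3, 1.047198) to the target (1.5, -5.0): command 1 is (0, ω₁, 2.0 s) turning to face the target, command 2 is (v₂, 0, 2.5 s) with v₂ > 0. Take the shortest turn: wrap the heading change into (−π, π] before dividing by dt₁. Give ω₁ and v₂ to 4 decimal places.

ω₁ = -1.3090, v₂ = 3.2000

heading to target = atan2(-5−3, 1.5−1.5) = -1.5708
Δθ = wrap(-1.5708 − 1.0472) = -2.6180; ω₁ = Δθ/dt₁ = -1.3090
distance = √((1.5−1.5)² + (-5−3)²) = 8.0000; v₂ = distance/dt₂ = 3.2000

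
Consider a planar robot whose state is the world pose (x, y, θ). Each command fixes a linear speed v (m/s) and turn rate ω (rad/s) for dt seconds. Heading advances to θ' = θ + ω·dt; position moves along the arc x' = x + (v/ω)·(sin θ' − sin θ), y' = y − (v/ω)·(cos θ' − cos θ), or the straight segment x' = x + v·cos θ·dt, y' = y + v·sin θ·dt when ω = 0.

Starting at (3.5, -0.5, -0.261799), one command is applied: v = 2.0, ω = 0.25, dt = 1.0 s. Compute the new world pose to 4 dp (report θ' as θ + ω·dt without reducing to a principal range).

θ' = -0.2618 + 0.25·1.0 = -0.0118
R = v/ω = 2.0/0.25 = 8.0000
x' = 3.5 + 8.0000·(sin -0.0118 − sin -0.2618) = 5.4762
y' = -0.5 − 8.0000·(cos -0.0118 − cos -0.2618) = -0.7720

(5.4762, -0.7720, -0.0118)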